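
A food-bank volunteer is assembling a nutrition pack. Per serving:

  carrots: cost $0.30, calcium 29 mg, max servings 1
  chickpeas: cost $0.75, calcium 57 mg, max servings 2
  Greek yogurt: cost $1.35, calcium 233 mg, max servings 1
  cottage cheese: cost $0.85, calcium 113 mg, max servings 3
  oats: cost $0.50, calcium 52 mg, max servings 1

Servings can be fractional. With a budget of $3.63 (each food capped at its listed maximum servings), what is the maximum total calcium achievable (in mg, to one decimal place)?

Calcium per dollar: Greek yogurt 172.6, cottage cheese 132.9, oats 104, carrots 96.67, chickpeas 76.
Take 1 serving of Greek yogurt: spends $1.35, +233.0 mg calcium (running total 233.0 mg).
Take 2.682 servings of cottage cheese: spends $2.28, +303.1 mg calcium (running total 536.1 mg).
Greedy by best ratio exhausts the cost allowance optimally: 536.1 mg.

536.1 mg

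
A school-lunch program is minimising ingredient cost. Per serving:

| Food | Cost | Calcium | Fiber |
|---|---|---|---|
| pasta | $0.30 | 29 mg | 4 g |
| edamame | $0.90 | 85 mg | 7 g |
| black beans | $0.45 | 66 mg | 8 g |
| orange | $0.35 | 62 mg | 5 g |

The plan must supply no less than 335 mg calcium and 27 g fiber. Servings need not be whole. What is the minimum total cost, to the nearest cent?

$1.89

The cheapest plan sits at a corner of the feasible region — with two constraints it uses at most two foods.
pasta only: max(335/29, 27/4) = 11.55 servings → $3.47.
edamame only: max(335/85, 27/7) = 3.941 servings → $3.55.
black beans only: max(335/66, 27/8) = 5.076 servings → $2.28.
orange only: max(335/62, 27/5) = 5.403 servings → $1.89.
pasta + edamame: the both-tight solution has a negative serving — not a feasible corner.
pasta + black beans: the both-tight solution has a negative serving — not a feasible corner.
pasta + orange with both targets exact would need a negative amount; discard.
edamame + black beans: the both-tight solution has a negative serving — not a feasible corner.
edamame + orange: the both-tight solution has a negative serving — not a feasible corner.
black beans + orange with both targets exact would need a negative amount; discard.
So the least-cost plan costs $1.89.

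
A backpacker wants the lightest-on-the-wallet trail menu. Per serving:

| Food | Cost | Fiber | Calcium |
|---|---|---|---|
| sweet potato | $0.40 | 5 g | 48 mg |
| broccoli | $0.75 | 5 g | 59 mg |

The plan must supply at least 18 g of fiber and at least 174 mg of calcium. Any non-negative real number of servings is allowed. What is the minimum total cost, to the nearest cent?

$1.45

Compare the cost at each extreme point of the feasible region.
sweet potato only: max(18/5, 174/48) = 3.625 servings → $1.45.
broccoli only: max(18/5, 174/59) = 3.6 servings → $2.70.
sweet potato + broccoli with both tight: 3.491 servings and 0.1091 servings → $1.48.
The minimum over all feasible corners is $1.45.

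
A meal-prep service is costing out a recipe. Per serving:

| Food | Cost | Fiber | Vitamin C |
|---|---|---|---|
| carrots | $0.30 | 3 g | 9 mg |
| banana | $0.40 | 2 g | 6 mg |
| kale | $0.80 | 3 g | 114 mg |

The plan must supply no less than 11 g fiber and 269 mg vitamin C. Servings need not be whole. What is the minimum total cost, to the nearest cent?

An LP optimum is at a vertex; with two nutrient constraints at most two foods are used. Check each candidate.
carrots only: max(11/3, 269/9) = 29.89 servings → $8.97.
banana only: max(11/2, 269/6) = 44.83 servings → $17.93.
kale only: max(11/3, 269/114) = 3.667 servings → $2.93.
carrots + banana (both tight): parallel constraints — no distinct corner.
carrots + kale with both tight: 1.419 servings and 2.248 servings → $2.22.
banana + kale with both tight: 2.129 servings and 2.248 servings → $2.65.
Cheapest feasible corner: $2.22.

$2.22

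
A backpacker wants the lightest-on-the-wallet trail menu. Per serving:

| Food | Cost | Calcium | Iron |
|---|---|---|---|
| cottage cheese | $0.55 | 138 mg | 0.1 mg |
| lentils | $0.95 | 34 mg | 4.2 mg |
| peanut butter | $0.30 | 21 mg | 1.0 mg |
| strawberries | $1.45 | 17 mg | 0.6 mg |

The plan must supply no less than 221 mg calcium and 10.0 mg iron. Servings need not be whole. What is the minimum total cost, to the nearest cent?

Minimising a linear cost over {calcium ≥ 221, iron ≥ 10.0, servings ≥ 0} — the optimum is at a vertex, using one or two foods.
cottage cheese only: max(221/138, 10.0/0.1) = 100 servings → $55.00.
lentils only: max(221/34, 10.0/4.2) = 6.5 servings → $6.17.
peanut butter only: max(221/21, 10.0/1.0) = 10.52 servings → $3.16.
strawberries only: max(221/17, 10.0/0.6) = 16.67 servings → $24.17.
cottage cheese + lentils with both tight: 1.021 servings and 2.357 servings → $2.80.
cottage cheese + peanut butter with both tight: 0.08094 servings and 9.992 servings → $3.04.
cottage cheese + strawberries: the both-tight solution has a negative serving — not a feasible corner.
lentils + peanut butter with both targets exact would need a negative amount; discard.
lentils + strawberries with both tight: 0.7333 servings and 11.53 servings → $17.42.
peanut butter + strawberries with both tight: 8.5 servings and 2.5 servings → $6.17.
Cheapest feasible corner: $2.80.

$2.80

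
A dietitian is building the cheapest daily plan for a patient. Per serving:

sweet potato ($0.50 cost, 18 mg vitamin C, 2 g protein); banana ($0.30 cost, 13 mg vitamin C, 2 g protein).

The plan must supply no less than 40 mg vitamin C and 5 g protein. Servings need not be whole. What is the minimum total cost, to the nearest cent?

$0.92

For a min-cost LP with two ≥-constraints, a basic feasible solution has at most two positive variables.
sweet potato only: max(40/18, 5/2) = 2.5 servings → $1.25.
banana only: max(40/13, 5/2) = 3.077 servings → $0.92.
sweet potato + banana with both tight: 1.5 servings and 1 serving → $1.05.
So the least-cost plan costs $0.92.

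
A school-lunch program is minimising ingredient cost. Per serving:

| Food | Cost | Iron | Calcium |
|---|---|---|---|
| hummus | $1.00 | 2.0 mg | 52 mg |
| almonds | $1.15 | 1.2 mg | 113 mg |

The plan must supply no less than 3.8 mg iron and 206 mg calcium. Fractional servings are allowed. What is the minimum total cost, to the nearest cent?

$2.62

The cheapest plan sits at a corner of the feasible region — with two constraints it uses at most two foods.
hummus only: max(3.8/2.0, 206/52) = 3.962 servings → $3.96.
almonds only: max(3.8/1.2, 206/113) = 3.167 servings → $3.64.
hummus + almonds with both tight: 1.114 servings and 1.311 servings → $2.62.
So the least-cost plan costs $2.62.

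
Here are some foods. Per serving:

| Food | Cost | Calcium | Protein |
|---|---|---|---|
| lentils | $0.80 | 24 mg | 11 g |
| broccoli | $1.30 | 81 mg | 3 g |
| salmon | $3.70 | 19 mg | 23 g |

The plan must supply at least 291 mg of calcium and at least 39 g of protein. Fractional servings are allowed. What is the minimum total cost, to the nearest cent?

$5.83

Minimising a linear cost over {calcium ≥ 291, protein ≥ 39, servings ≥ 0} — the optimum is at a vertex, using one or two foods.
lentils only: max(291/24, 39/11) = 12.12 servings → $9.70.
broccoli only: max(291/81, 39/3) = 13 servings → $16.90.
salmon only: max(291/19, 39/23) = 15.32 servings → $56.67.
lentils + broccoli with both tight: 2.791 servings and 2.766 servings → $5.83.
lentils + salmon: intersection lies outside the first quadrant.
broccoli + salmon with both tight: 3.296 servings and 1.266 servings → $8.97.
Cheapest feasible corner: $5.83.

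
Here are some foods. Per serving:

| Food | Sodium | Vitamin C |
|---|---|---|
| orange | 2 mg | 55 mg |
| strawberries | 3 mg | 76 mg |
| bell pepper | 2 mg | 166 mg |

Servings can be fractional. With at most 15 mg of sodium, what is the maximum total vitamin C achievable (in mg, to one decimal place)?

Vitamin C per mg sodium: bell pepper 83, orange 27.5, strawberries 25.33.
With no serving limits, spend the whole sodium allowance on bell pepper: 15 mg / 2 mg × 166 mg = 1245.0 mg.

1245.0 mg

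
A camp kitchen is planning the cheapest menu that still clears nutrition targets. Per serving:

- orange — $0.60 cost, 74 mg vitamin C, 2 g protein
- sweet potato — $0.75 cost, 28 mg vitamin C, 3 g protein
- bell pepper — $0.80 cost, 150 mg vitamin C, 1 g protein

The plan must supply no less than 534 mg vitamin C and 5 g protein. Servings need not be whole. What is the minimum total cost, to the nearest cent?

$3.04

Minimising a linear cost over {vitamin C ≥ 534, protein ≥ 5, servings ≥ 0} — the optimum is at a vertex, using one or two foods.
orange only: max(534/74, 5/2) = 7.216 servings → $4.33.
sweet potato only: max(534/28, 5/3) = 19.07 servings → $14.30.
bell pepper only: max(534/150, 5/1) = 5 servings → $4.00.
orange + sweet potato with both targets exact would need a negative amount; discard.
orange + bell pepper with both tight: 0.9558 servings and 3.088 servings → $3.04.
sweet potato + bell pepper with both tight: 0.5118 servings and 3.464 servings → $3.16.
Cheapest feasible corner: $3.04.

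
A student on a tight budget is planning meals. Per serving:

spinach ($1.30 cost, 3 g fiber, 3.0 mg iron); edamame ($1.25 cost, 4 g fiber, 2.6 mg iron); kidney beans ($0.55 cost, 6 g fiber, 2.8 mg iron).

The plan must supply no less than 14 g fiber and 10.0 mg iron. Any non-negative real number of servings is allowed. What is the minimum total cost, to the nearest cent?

$1.96

A basic optimal solution has at most two foods positive. Try each food alone and each pair with both targets met exactly.
spinach only: max(14/3, 10.0/3.0) = 4.667 servings → $6.07.
edamame only: max(14/4, 10.0/2.6) = 3.846 servings → $4.81.
kidney beans only: max(14/6, 10.0/2.8) = 3.571 servings → $1.96.
spinach + edamame with both tight: 0.8571 servings and 2.857 servings → $4.69.
spinach + kidney beans with both tight: 2.167 servings and 1.25 servings → $3.50.
edamame + kidney beans with both targets exact would need a negative amount; discard.
The minimum over all feasible corners is $1.96.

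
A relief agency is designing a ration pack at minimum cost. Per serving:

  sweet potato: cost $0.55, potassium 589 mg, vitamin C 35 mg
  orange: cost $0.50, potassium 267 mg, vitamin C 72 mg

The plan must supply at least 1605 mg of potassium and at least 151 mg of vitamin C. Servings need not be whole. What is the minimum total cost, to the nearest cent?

At the optimum either one food covers both requirements or two foods hit both targets exactly; no other combination can be cheaper.
sweet potato only: max(1605/589, 151/35) = 4.314 servings → $2.37.
orange only: max(1605/267, 151/72) = 6.011 servings → $3.01.
sweet potato + orange with both tight: 2.276 servings and 0.991 servings → $1.75.
So the least-cost plan costs $1.75.

$1.75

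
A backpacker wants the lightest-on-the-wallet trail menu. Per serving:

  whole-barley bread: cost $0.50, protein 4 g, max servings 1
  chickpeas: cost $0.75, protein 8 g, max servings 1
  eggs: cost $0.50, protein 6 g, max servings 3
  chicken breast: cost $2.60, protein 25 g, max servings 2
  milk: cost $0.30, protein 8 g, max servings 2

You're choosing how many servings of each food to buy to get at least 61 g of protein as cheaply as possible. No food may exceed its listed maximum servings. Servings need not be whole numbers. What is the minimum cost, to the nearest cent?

Cost per g of protein: milk $0.0375, eggs $0.0833, chickpeas $0.0938, chicken breast $0.1040, whole-barley bread $0.1250.
Take 2 servings of milk: +16.0 g protein for $0.60 (total $0.60, still need 45.0 g).
Take 3 servings of eggs: +18.0 g protein for $1.50 (total $2.10, still need 27.0 g).
Take 1 serving of chickpeas: +8.0 g protein for $0.75 (total $2.85, still need 19.0 g).
Take 0.76 servings of chicken breast: +19.0 g protein for $1.98 (total $4.83, still need 0.0 g).
Greedy by cheapest-per-g is optimal for a single linear constraint, so the minimum cost is $4.83.

$4.83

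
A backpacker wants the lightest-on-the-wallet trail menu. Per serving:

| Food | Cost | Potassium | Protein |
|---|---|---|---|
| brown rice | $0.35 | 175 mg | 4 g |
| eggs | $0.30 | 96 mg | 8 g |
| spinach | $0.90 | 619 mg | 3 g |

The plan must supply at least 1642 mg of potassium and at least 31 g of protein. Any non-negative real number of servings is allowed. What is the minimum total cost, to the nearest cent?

$2.88

At the optimum either one food covers both requirements or two foods hit both targets exactly; no other combination can be cheaper.
brown rice only: max(1642/175, 31/4) = 9.383 servings → $3.28.
eggs only: max(1642/96, 31/8) = 17.1 servings → $5.13.
spinach only: max(1642/619, 31/3) = 10.33 servings → $9.30.
brown rice + eggs: the both-tight solution has a negative serving — not a feasible corner.
brown rice + spinach with both tight: 7.311 servings and 0.5859 servings → $3.09.
eggs + spinach with both tight: 3.058 servings and 2.178 servings → $2.88.
So the least-cost plan costs $2.88.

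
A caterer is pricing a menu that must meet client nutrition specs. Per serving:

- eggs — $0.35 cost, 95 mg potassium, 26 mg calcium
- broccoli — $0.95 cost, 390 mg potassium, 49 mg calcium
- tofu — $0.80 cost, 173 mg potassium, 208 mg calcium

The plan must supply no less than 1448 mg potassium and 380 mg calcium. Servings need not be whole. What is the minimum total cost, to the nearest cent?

Minimising a linear cost over {potassium ≥ 1448, calcium ≥ 380, servings ≥ 0} — the optimum is at a vertex, using one or two foods.
eggs only: max(1448/95, 380/26) = 15.24 servings → $5.33.
broccoli only: max(1448/390, 380/49) = 7.755 servings → $7.37.
tofu only: max(1448/173, 380/208) = 8.37 servings → $6.70.
eggs + broccoli with both tight: 14.08 servings and 0.2822 servings → $5.20.
eggs + tofu: intersection lies outside the first quadrant.
broccoli + tofu with both tight: 3.241 servings and 1.063 servings → $3.93.
Cheapest feasible corner: $3.93.

$3.93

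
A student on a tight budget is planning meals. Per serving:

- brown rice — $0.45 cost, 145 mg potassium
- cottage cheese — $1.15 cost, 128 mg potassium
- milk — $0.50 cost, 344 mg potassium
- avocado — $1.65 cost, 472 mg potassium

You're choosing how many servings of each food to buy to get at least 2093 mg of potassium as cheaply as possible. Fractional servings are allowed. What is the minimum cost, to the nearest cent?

$3.04

Cost per mg of potassium: milk $0.0015, brown rice $0.0031, avocado $0.0035, cottage cheese $0.0090.
With no serving limits, use only milk: 2093 mg / 344 mg = 6.084 servings × $0.50 = $3.04.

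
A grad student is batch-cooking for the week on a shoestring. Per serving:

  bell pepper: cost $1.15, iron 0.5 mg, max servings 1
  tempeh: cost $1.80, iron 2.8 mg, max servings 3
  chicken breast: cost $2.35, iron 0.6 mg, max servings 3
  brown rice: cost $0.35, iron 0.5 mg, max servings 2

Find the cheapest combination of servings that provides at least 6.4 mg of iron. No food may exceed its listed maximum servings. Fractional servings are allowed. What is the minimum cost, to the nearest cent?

Cost per mg of iron: tempeh $0.6429, brown rice $0.7000, bell pepper $2.3000, chicken breast $3.9167.
Take 2.286 servings of tempeh: +6.4 mg iron for $4.11 (total $4.11, still need 0.0 mg).
Filling from the cheapest source first is optimal under one linear minimum: $4.11.

$4.11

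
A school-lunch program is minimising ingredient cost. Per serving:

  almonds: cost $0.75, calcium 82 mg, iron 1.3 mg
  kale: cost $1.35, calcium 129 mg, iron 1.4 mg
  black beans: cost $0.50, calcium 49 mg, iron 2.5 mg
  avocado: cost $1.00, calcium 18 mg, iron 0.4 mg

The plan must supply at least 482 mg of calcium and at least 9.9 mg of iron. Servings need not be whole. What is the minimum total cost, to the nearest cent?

$4.48

almonds only: max(482/82, 9.9/1.3) = 7.615 servings → $5.71.
kale only: max(482/129, 9.9/1.4) = 7.071 servings → $9.55.
black beans only: max(482/49, 9.9/2.5) = 9.837 servings → $4.92.
avocado only: max(482/18, 9.9/0.4) = 26.78 servings → $26.78.
almonds + kale: intersection lies outside the first quadrant.
almonds + black beans with both tight: 5.095 servings and 1.311 servings → $4.48.
almonds + avocado with both tight: 1.553 servings and 19.7 servings → $20.87.
kale + black beans with both tight: 2.835 servings and 2.372 servings → $5.01.
kale + avocado with both tight: 0.553 servings and 22.81 servings → $23.56.
black beans + avocado with both targets exact would need a negative amount; discard.
The minimum over all feasible corners is $4.48.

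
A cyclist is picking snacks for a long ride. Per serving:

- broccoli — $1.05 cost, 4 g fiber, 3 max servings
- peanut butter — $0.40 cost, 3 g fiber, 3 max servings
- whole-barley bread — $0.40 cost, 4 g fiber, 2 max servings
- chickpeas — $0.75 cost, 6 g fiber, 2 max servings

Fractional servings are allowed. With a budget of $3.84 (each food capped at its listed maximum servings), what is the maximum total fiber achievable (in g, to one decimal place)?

30.3 g

Fiber per dollar: whole-barley bread 10, chickpeas 8, peanut butter 7.5, broccoli 3.81.
Take 2 servings of whole-barley bread: spends $0.80, +8.0 g fiber (running total 8.0 g).
Take 2 servings of chickpeas: spends $1.50, +12.0 g fiber (running total 20.0 g).
Take 3 servings of peanut butter: spends $1.20, +9.0 g fiber (running total 29.0 g).
Take 0.3238 servings of broccoli: spends $0.34, +1.3 g fiber (running total 30.3 g).
Greedy by best ratio exhausts the cost allowance optimally: 30.3 g.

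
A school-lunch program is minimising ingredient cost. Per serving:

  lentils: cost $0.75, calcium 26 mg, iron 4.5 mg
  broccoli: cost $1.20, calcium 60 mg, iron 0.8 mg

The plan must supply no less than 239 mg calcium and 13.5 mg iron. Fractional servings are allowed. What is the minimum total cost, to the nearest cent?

$5.35

For a min-cost LP with two ≥-constraints, a basic feasible solution has at most two positive variables.
lentils only: max(239/26, 13.5/4.5) = 9.192 servings → $6.89.
broccoli only: max(239/60, 13.5/0.8) = 16.88 servings → $20.25.
lentils + broccoli with both tight: 2.483 servings and 2.907 servings → $5.35.
Cheapest feasible corner: $5.35.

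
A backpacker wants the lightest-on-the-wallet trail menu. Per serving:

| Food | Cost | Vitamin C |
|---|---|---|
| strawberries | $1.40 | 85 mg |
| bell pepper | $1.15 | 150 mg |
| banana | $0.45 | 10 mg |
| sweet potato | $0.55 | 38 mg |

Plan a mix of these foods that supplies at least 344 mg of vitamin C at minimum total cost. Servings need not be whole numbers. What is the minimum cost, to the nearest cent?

Cost per mg of vitamin C: bell pepper $0.0077, sweet potato $0.0145, strawberries $0.0165, banana $0.0450.
With no serving limits, use only bell pepper: 344 mg / 150 mg = 2.293 servings × $1.15 = $2.64.

$2.64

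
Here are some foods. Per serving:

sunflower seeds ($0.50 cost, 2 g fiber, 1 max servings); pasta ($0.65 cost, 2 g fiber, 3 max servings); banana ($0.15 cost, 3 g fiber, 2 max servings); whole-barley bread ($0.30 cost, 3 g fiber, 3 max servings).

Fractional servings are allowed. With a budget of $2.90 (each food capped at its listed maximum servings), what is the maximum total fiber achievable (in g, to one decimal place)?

Fiber per dollar: banana 20, whole-barley bread 10, sunflower seeds 4, pasta 3.077.
Take 2 servings of banana: spends $0.30, +6.0 g fiber (running total 6.0 g).
Take 3 servings of whole-barley bread: spends $0.90, +9.0 g fiber (running total 15.0 g).
Take 1 serving of sunflower seeds: spends $0.50, +2.0 g fiber (running total 17.0 g).
Take 1.846 servings of pasta: spends $1.20, +3.7 g fiber (running total 20.7 g).
Filling greedily by fiber-per-dollar is optimal for one linear limit, giving 20.7 g.

20.7 g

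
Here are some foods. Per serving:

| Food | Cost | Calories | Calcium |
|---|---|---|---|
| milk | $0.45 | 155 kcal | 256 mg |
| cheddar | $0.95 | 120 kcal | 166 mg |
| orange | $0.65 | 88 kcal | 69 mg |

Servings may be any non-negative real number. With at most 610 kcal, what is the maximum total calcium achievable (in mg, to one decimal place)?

Calcium per kcal: milk 1.652, cheddar 1.383, orange 0.7841.
With no serving limits, spend the whole calories allowance on milk: 610 kcal / 155 kcal × 256 mg = 1007.5 mg.

1007.5 mg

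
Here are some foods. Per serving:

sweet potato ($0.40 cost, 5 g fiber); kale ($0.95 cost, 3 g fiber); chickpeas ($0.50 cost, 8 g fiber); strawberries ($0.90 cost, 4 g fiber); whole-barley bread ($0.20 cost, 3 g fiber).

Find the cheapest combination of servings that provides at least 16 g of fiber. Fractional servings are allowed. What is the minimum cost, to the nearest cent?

Cost per g of fiber: chickpeas $0.0625, whole-barley bread $0.0667, sweet potato $0.0800, strawberries $0.2250, kale $0.3167.
With no serving limits, use only chickpeas: 16 g / 8 g = 2 servings × $0.50 = $1.00.

$1.00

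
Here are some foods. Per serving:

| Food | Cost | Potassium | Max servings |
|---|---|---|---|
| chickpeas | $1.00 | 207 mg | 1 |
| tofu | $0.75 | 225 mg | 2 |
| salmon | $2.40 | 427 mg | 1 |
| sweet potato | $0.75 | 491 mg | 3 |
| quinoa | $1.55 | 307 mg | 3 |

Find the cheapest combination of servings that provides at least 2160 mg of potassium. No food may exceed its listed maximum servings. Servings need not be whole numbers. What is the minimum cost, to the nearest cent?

$4.90

Cost per mg of potassium: sweet potato $0.0015, tofu $0.0033, chickpeas $0.0048, quinoa $0.0050, salmon $0.0056.
Take 3 servings of sweet potato: +1473.0 mg potassium for $2.25 (total $2.25, still need 687.0 mg).
Take 2 servings of tofu: +450.0 mg potassium for $1.50 (total $3.75, still need 237.0 mg).
Take 1 serving of chickpeas: +207.0 mg potassium for $1.00 (total $4.75, still need 30.0 mg).
Take 0.09772 servings of quinoa: +30.0 mg potassium for $0.15 (total $4.90, still need 0.0 mg).
Filling from the cheapest source first is optimal under one linear minimum: $4.90.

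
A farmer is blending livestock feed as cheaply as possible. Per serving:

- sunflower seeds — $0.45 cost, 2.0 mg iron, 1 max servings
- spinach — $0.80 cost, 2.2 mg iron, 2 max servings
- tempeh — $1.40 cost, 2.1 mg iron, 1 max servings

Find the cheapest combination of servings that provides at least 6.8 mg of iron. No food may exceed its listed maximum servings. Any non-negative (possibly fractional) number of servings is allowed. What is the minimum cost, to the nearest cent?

$2.32

Cost per mg of iron: sunflower seeds $0.2250, spinach $0.3636, tempeh $0.6667.
Take 1 serving of sunflower seeds: +2.0 mg iron for $0.45 (total $0.45, still need 4.8 mg).
Take 2 servings of spinach: +4.4 mg iron for $1.60 (total $2.05, still need 0.4 mg).
Take 0.1905 servings of tempeh: +0.4 mg iron for $0.27 (total $2.32, still need 0.0 mg).
Greedy by cheapest-per-mg is optimal for a single linear constraint, so the minimum cost is $2.32.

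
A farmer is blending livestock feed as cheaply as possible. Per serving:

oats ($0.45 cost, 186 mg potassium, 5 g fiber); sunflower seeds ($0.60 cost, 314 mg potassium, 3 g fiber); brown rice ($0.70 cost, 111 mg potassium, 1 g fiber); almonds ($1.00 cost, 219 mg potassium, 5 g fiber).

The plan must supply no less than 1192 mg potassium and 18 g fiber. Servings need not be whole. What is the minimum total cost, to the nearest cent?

An LP optimum is at a vertex; with two nutrient constraints at most two foods are used. Check each candidate.
oats only: max(1192/186, 18/5) = 6.409 servings → $2.88.
sunflower seeds only: max(1192/314, 18/3) = 6 servings → $3.60.
brown rice only: max(1192/111, 18/1) = 18 servings → $12.60.
almonds only: max(1192/219, 18/5) = 5.443 servings → $5.44.
oats + sunflower seeds with both tight: 2.051 servings and 2.581 servings → $2.47.
oats + brown rice with both tight: 2.184 servings and 7.079 servings → $5.94.
oats + almonds: the both-tight solution has a negative serving — not a feasible corner.
sunflower seeds + brown rice with both targets exact would need a negative amount; discard.
sunflower seeds + almonds with both tight: 2.21 servings and 2.274 servings → $3.60.
brown rice + almonds with both tight: 6.006 servings and 2.399 servings → $6.60.
The minimum over all feasible corners is $2.47.

$2.47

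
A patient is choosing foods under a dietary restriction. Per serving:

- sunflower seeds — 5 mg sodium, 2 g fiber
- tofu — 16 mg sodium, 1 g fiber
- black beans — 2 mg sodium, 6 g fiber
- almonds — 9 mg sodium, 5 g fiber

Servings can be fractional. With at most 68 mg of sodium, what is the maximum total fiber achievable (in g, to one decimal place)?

Fiber per mg sodium: black beans 3, almonds 0.5556, sunflower seeds 0.4, tofu 0.0625.
With no serving limits, spend the whole sodium allowance on black beans: 68 mg / 2 mg × 6 g = 204.0 g.

204.0 g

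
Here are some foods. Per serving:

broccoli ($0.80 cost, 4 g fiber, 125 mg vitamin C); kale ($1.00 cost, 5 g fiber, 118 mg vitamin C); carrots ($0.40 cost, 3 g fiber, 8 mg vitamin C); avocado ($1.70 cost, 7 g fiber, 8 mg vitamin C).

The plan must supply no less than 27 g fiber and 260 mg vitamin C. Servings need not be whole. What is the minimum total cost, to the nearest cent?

$4.04

Two binding constraints pin down two serving amounts, so the optimal mix uses at most two foods. The candidates are each food alone (scaled to the tighter of fiber/vitamin C) and each pair with both constraints tight.
broccoli only: max(27/4, 260/125) = 6.75 servings → $5.40.
kale only: max(27/5, 260/118) = 5.4 servings → $5.40.
carrots only: max(27/3, 260/8) = 32.5 servings → $13.00.
avocado only: max(27/7, 260/8) = 32.5 servings → $55.25.
broccoli + kale: intersection lies outside the first quadrant.
broccoli + carrots with both tight: 1.644 servings and 6.808 servings → $4.04.
broccoli + avocado with both tight: 1.903 servings and 2.77 servings → $6.23.
kale + carrots with both tight: 1.796 servings and 6.006 servings → $4.20.
kale + avocado with both tight: 2.041 servings and 2.399 servings → $6.12.
carrots + avocado: intersection lies outside the first quadrant.
The minimum over all feasible corners is $4.04.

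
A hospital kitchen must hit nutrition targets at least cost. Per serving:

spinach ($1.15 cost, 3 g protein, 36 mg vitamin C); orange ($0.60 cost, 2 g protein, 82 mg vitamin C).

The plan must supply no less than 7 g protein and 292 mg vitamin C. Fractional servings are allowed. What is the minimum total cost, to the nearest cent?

Two binding constraints pin down two serving amounts, so the optimal mix uses at most two foods. The candidates are each food alone (scaled to the tighter of protein/vitamin C) and each pair with both constraints tight.
spinach only: max(7/3, 292/36) = 8.111 servings → $9.33.
orange only: max(7/2, 292/82) = 3.561 servings → $2.14.
spinach + orange: the both-tight solution has a negative serving — not a feasible corner.
So the least-cost plan costs $2.14.

$2.14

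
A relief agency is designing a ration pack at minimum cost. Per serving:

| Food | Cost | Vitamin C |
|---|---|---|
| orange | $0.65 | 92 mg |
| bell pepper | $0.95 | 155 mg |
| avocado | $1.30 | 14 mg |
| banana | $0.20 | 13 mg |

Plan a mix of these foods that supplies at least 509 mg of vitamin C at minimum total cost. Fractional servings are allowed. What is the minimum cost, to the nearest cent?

$3.12

Cost per mg of vitamin C: bell pepper $0.0061, orange $0.0071, banana $0.0154, avocado $0.0929.
With no serving limits, use only bell pepper: 509 mg / 155 mg = 3.284 servings × $0.95 = $3.12.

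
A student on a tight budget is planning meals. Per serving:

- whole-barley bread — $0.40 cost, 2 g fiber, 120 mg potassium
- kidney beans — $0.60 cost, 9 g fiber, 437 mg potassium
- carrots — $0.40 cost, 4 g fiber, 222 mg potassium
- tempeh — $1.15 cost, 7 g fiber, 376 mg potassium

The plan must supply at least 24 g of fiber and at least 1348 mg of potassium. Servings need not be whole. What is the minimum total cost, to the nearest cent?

Compare the cost at each extreme point of the feasible region.
whole-barley bread only: max(24/2, 1348/120) = 12 servings → $4.80.
kidney beans only: max(24/9, 1348/437) = 3.085 servings → $1.85.
carrots only: max(24/4, 1348/222) = 6.072 servings → $2.43.
tempeh only: max(24/7, 1348/376) = 3.585 servings → $4.12.
whole-barley bread + kidney beans with both tight: 7.981 servings and 0.8932 servings → $3.73.
whole-barley bread + carrots with both tight: 1.778 servings and 5.111 servings → $2.76.
whole-barley bread + tempeh with both tight: 4.682 servings and 2.091 servings → $4.28.
kidney beans + carrots: the both-tight solution has a negative serving — not a feasible corner.
kidney beans + tempeh with both targets exact would need a negative amount; discard.
carrots + tempeh: intersection lies outside the first quadrant.
So the least-cost plan costs $1.85.

$1.85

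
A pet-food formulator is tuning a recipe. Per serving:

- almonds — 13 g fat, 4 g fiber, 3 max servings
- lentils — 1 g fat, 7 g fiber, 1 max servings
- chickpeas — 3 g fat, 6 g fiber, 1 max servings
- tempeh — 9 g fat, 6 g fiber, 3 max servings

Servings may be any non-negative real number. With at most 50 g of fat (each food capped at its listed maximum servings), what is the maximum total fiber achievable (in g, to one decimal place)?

Fiber per g fat: lentils 7, chickpeas 2, tempeh 0.6667, almonds 0.3077.
Take 1 serving of lentils: uses 1 g fat, +7.0 g fiber (running total 7.0 g).
Take 1 serving of chickpeas: uses 3 g fat, +6.0 g fiber (running total 13.0 g).
Take 3 servings of tempeh: uses 27 g fat, +18.0 g fiber (running total 31.0 g).
Take 1.462 servings of almonds: uses 19 g fat, +5.8 g fiber (running total 36.8 g).
Greedy by best ratio exhausts the fat allowance optimally: 36.8 g.

36.8 g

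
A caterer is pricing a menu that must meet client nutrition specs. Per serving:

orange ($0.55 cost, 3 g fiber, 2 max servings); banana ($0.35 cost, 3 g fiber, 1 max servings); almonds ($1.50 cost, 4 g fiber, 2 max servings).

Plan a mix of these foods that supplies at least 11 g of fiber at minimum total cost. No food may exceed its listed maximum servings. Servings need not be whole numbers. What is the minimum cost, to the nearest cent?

Cost per g of fiber: banana $0.1167, orange $0.1833, almonds $0.3750.
Take 1 serving of banana: +3.0 g fiber for $0.35 (total $0.35, still need 8.0 g).
Take 2 servings of orange: +6.0 g fiber for $1.10 (total $1.45, still need 2.0 g).
Take 0.5 servings of almonds: +2.0 g fiber for $0.75 (total $2.20, still need 0.0 g).
Greedy by cheapest-per-g is optimal for a single linear constraint, so the minimum cost is $2.20.

$2.20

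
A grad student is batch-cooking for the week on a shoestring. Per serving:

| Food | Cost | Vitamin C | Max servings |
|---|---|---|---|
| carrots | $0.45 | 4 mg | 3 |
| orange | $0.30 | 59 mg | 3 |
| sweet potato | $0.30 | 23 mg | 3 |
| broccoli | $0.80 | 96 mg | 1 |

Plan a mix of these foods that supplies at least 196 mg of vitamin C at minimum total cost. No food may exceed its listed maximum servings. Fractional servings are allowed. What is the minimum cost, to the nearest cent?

Cost per mg of vitamin C: orange $0.0051, broccoli $0.0083, sweet potato $0.0130, carrots $0.1125.
Take 3 servings of orange: +177.0 mg vitamin C for $0.90 (total $0.90, still need 19.0 mg).
Take 0.1979 servings of broccoli: +19.0 mg vitamin C for $0.16 (total $1.06, still need 0.0 mg).
Filling from the cheapest source first is optimal under one linear minimum: $1.06.

$1.06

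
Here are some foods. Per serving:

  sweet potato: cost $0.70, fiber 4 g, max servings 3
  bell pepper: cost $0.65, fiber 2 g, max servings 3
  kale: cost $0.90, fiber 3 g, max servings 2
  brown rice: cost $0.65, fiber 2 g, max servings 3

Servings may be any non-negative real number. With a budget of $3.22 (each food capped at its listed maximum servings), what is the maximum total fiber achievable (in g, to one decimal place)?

15.7 g

Fiber per dollar: sweet potato 5.714, kale 3.333, bell pepper 3.077, brown rice 3.077.
Take 3 servings of sweet potato: spends $2.10, +12.0 g fiber (running total 12.0 g).
Take 1.244 servings of kale: spends $1.12, +3.7 g fiber (running total 15.7 g).
Filling greedily by fiber-per-dollar is optimal for one linear limit, giving 15.7 g.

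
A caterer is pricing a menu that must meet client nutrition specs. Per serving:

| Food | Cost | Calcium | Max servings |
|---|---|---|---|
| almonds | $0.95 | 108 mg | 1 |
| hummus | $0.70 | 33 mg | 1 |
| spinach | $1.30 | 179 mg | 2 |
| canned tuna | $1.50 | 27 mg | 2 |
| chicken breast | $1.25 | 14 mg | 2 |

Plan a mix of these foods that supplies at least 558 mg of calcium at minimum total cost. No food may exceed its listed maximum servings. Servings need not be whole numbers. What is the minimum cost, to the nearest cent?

$7.70

Cost per mg of calcium: spinach $0.0073, almonds $0.0088, hummus $0.0212, canned tuna $0.0556, chicken breast $0.0893.
Take 2 servings of spinach: +358.0 mg calcium for $2.60 (total $2.60, still need 200.0 mg).
Take 1 serving of almonds: +108.0 mg calcium for $0.95 (total $3.55, still need 92.0 mg).
Take 1 serving of hummus: +33.0 mg calcium for $0.70 (total $4.25, still need 59.0 mg).
Take 2 servings of canned tuna: +54.0 mg calcium for $3.00 (total $7.25, still need 5.0 mg).
Take 0.3571 servings of chicken breast: +5.0 mg calcium for $0.45 (total $7.70, still need 0.0 mg).
Filling from the cheapest source first is optimal under one linear minimum: $7.70.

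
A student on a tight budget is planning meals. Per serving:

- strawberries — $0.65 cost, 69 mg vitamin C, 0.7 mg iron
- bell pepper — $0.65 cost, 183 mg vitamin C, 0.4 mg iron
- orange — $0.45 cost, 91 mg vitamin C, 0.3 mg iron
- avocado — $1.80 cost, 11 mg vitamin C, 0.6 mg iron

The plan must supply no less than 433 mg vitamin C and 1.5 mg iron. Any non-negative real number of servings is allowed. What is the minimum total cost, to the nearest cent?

$1.95

Minimising a linear cost over {vitamin C ≥ 433, iron ≥ 1.5, servings ≥ 0} — the optimum is at a vertex, using one or two foods.
strawberries only: max(433/69, 1.5/0.7) = 6.275 servings → $4.08.
bell pepper only: max(433/183, 1.5/0.4) = 3.75 servings → $2.44.
orange only: max(433/91, 1.5/0.3) = 5 servings → $2.25.
avocado only: max(433/11, 1.5/0.6) = 39.36 servings → $70.85.
strawberries + bell pepper with both tight: 1.008 servings and 1.986 servings → $1.95.
strawberries + orange with both tight: 0.1535 servings and 4.642 servings → $2.19.
strawberries + avocado with both targets exact would need a negative amount; discard.
bell pepper + orange with both targets exact would need a negative amount; discard.
bell pepper + avocado with both tight: 2.308 servings and 0.9611 servings → $3.23.
orange + avocado with both tight: 4.743 servings and 0.1287 servings → $2.37.
The minimum over all feasible corners is $1.95.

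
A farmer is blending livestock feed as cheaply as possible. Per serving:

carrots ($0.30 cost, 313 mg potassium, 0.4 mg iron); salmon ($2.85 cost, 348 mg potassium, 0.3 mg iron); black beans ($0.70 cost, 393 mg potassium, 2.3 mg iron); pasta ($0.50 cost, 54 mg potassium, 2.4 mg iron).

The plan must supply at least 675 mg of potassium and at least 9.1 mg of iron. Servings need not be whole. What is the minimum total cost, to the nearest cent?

Minimising a linear cost over {potassium ≥ 675, iron ≥ 9.1, servings ≥ 0} — the optimum is at a vertex, using one or two foods.
carrots only: max(675/313, 9.1/0.4) = 22.75 servings → $6.83.
salmon only: max(675/348, 9.1/0.3) = 30.33 servings → $86.45.
black beans only: max(675/393, 9.1/2.3) = 3.957 servings → $2.77.
pasta only: max(675/54, 9.1/2.4) = 12.5 servings → $6.25.
carrots + salmon: intersection lies outside the first quadrant.
carrots + black beans: the both-tight solution has a negative serving — not a feasible corner.
carrots + pasta with both tight: 1.547 servings and 3.534 servings → $2.23.
salmon + black beans: intersection lies outside the first quadrant.
salmon + pasta with both tight: 1.378 servings and 3.619 servings → $5.74.
black beans + pasta with both tight: 1.378 servings and 2.471 servings → $2.20.
Cheapest feasible corner: $2.20.

$2.20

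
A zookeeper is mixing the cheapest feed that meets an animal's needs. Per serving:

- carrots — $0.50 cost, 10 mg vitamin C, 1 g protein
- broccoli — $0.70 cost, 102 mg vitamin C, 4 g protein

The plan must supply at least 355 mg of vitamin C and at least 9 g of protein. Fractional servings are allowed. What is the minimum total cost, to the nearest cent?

Compare the cost at each extreme point of the feasible region.
carrots only: max(355/10, 9/1) = 35.5 servings → $17.75.
broccoli only: max(355/102, 9/4) = 3.48 servings → $2.44.
carrots + broccoli: the both-tight solution has a negative serving — not a feasible corner.
So the least-cost plan costs $2.44.

$2.44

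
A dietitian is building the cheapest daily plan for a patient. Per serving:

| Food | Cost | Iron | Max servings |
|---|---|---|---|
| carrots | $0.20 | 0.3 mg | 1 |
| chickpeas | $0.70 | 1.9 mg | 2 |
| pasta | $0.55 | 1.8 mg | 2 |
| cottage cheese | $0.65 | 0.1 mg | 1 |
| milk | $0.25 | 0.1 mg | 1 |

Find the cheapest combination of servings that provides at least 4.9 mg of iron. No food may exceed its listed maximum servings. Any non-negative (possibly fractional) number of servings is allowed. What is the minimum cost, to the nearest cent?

Cost per mg of iron: pasta $0.3056, chickpeas $0.3684, carrots $0.6667, milk $2.5000, cottage cheese $6.5000.
Take 2 servings of pasta: +3.6 mg iron for $1.10 (total $1.10, still need 1.3 mg).
Take 0.6842 servings of chickpeas: +1.3 mg iron for $0.48 (total $1.58, still need 0.0 mg).
Greedy by cheapest-per-mg is optimal for a single linear constraint, so the minimum cost is $1.58.

$1.58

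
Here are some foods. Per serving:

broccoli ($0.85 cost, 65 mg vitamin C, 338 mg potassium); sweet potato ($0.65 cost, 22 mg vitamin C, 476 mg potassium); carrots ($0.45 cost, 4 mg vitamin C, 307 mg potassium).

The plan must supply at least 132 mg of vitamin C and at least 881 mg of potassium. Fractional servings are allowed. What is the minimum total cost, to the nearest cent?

$1.92

broccoli only: max(132/65, 881/338) = 2.607 servings → $2.22.
sweet potato only: max(132/22, 881/476) = 6 servings → $3.90.
carrots only: max(132/4, 881/307) = 33 servings → $14.85.
broccoli + sweet potato with both tight: 1.849 servings and 0.5382 servings → $1.92.
broccoli + carrots with both tight: 1.989 servings and 0.6799 servings → $2.00.
sweet potato + carrots: the both-tight solution has a negative serving — not a feasible corner.
So the least-cost plan costs $1.92.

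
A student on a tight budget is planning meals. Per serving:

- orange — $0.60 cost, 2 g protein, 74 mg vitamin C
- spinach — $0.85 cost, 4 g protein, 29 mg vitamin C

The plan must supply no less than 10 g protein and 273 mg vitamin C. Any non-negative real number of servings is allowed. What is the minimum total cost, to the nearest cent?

$2.71

Compare the cost at each extreme point of the feasible region.
orange only: max(10/2, 273/74) = 5 servings → $3.00.
spinach only: max(10/4, 273/29) = 9.414 servings → $8.00.
orange + spinach with both tight: 3.37 servings and 0.8151 servings → $2.71.
Cheapest feasible corner: $2.71.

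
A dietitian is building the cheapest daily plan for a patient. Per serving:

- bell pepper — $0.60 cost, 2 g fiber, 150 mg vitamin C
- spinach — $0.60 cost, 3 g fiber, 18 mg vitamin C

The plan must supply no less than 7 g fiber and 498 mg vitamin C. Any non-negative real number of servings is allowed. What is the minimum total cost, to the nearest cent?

A basic optimal solution has at most two foods positive. Try each food alone and each pair with both targets met exactly.
bell pepper only: max(7/2, 498/150) = 3.5 servings → $2.10.
spinach only: max(7/3, 498/18) = 27.67 servings → $16.60.
bell pepper + spinach with both tight: 3.304 servings and 0.1304 servings → $2.06.
The minimum over all feasible corners is $2.06.

$2.06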